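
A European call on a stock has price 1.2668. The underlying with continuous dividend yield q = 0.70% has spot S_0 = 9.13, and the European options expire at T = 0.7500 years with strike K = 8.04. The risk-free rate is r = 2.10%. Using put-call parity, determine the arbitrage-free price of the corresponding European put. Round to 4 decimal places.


Answer: Put price = 0.0990

Derivation:
Put-call parity: C - P = S_0 * exp(-qT) - K * exp(-rT).
S_0 * exp(-qT) = 9.1300 * 0.99476376 = 9.08219310
K * exp(-rT) = 8.0400 * 0.98437338 = 7.91436200
P = C - S*exp(-qT) + K*exp(-rT)
P = 1.2668 - 9.08219310 + 7.91436200 = 0.0990


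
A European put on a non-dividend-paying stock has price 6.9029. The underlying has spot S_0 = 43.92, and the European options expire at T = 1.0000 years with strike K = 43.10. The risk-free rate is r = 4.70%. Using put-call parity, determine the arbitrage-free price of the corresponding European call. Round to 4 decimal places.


Put-call parity: C - P = S_0 * exp(-qT) - K * exp(-rT).
S_0 * exp(-qT) = 43.9200 * 1.00000000 = 43.92000000
K * exp(-rT) = 43.1000 * 0.95408740 = 41.12116684
C = P + S*exp(-qT) - K*exp(-rT)
C = 6.9029 + 43.92000000 - 41.12116684 = 9.7017

Answer: Call price = 9.7017


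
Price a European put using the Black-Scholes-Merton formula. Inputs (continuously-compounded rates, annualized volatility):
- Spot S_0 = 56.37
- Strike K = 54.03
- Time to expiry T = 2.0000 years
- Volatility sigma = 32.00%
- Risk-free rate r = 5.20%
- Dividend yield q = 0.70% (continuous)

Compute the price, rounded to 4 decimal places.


d1 = (ln(S/K) + (r - q + 0.5*sigma^2) * T) / (sigma * sqrt(T)) = 0.51883442
d2 = d1 - sigma * sqrt(T) = 0.06628608
exp(-rT) = 0.90122530; exp(-qT) = 0.98609754
P = K * exp(-rT) * N(-d2) - S_0 * exp(-qT) * N(-d1)
N(-d1) = 0.30193811; N(-d2) = 0.47357503
P = 54.0300 * 0.90122530 * 0.47357503 - 56.3700 * 0.98609754 * 0.30193811 = 6.2763

Answer: Price = 6.2763


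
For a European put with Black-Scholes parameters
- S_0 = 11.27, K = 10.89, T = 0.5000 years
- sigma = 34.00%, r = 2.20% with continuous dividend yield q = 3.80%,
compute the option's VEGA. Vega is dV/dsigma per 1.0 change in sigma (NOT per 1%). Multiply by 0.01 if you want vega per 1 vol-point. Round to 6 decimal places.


d1 = 0.2295991986; d2 = -0.0108171070
phi(d1) = 0.3885643720; exp(-qT) = 0.9811793622; exp(-rT) = 0.9890602788
Vega = S * exp(-qT) * phi(d1) * sqrt(T) = 11.2700 * 0.9811793622 * 0.3885643720 * 0.7071067812 = 3.038228

Answer: Vega = 3.038228


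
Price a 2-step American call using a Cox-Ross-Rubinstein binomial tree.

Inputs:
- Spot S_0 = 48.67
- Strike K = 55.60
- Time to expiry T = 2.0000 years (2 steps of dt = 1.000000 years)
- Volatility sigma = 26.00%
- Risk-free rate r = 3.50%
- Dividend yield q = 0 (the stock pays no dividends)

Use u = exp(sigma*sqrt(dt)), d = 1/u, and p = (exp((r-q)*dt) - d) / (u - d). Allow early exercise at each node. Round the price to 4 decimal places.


dt = T/N = 1.000000
u = exp(sigma*sqrt(dt)) = 1.296930; d = 1/u = 0.771052
p = (exp((r-q)*dt) - d) / (u - d) = 0.503097
Discount per step: exp(-r*dt) = 0.965605
Stock lattice S(k, i) with i counting down-moves:
  k=0: S(0,0) = 48.6700
  k=1: S(1,0) = 63.1216; S(1,1) = 37.5271
  k=2: S(2,0) = 81.8643; S(2,1) = 48.6700; S(2,2) = 28.9353
Terminal payoffs V(N, i) = max(S_T - K, 0):
  V(2,0) = 26.264286; V(2,1) = 0.000000; V(2,2) = 0.000000
Backward induction: V(k, i) = exp(-r*dt) * [p * V(k+1, i) + (1-p) * V(k+1, i+1)]; then take max(V_cont, immediate exercise) for American.
  V(1,0) = exp(-r*dt) * [p*26.264286 + (1-p)*0.000000] = 12.759022; exercise = 7.521587; V(1,0) = max -> 12.759022
  V(1,1) = exp(-r*dt) * [p*0.000000 + (1-p)*0.000000] = 0.000000; exercise = 0.000000; V(1,1) = max -> 0.000000
  V(0,0) = exp(-r*dt) * [p*12.759022 + (1-p)*0.000000] = 6.198251; exercise = 0.000000; V(0,0) = max -> 6.198251

Answer: Price = V(0,0) = 6.1983


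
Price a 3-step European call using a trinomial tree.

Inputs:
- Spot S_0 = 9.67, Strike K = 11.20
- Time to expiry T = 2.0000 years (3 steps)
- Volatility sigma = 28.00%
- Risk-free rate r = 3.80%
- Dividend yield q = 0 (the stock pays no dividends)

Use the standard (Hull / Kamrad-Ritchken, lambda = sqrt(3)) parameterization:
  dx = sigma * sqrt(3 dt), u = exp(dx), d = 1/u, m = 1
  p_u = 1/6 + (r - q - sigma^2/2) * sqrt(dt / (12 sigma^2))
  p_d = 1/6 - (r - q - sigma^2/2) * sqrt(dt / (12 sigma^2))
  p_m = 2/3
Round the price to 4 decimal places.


dt = T/N = 0.666667; dx = sigma*sqrt(3*dt) = 0.395980
u = exp(dx) = 1.485839; d = 1/u = 0.673020
p_u = 0.165657, p_m = 0.666667, p_d = 0.167677
Discount per step: exp(-r*dt) = 0.974985
Stock lattice S(k, j) with j the centered position index:
  k=0: S(0,+0) = 9.6700
  k=1: S(1,-1) = 6.5081; S(1,+0) = 9.6700; S(1,+1) = 14.3681
  k=2: S(2,-2) = 4.3801; S(2,-1) = 6.5081; S(2,+0) = 9.6700; S(2,+1) = 14.3681; S(2,+2) = 21.3486
  k=3: S(3,-3) = 2.9479; S(3,-2) = 4.3801; S(3,-1) = 6.5081; S(3,+0) = 9.6700; S(3,+1) = 14.3681; S(3,+2) = 21.3486; S(3,+3) = 31.7206
Terminal payoffs V(N, j) = max(S_T - K, 0):
  V(3,-3) = 0.000000; V(3,-2) = 0.000000; V(3,-1) = 0.000000; V(3,+0) = 0.000000; V(3,+1) = 3.168066; V(3,+2) = 10.148637; V(3,+3) = 20.520644
Backward induction: V(k, j) = exp(-r*dt) * [p_u * V(k+1, j+1) + p_m * V(k+1, j) + p_d * V(k+1, j-1)]
  V(2,-2) = exp(-r*dt) * [p_u*0.000000 + p_m*0.000000 + p_d*0.000000] = 0.000000
  V(2,-1) = exp(-r*dt) * [p_u*0.000000 + p_m*0.000000 + p_d*0.000000] = 0.000000
  V(2,+0) = exp(-r*dt) * [p_u*3.168066 + p_m*0.000000 + p_d*0.000000] = 0.511683
  V(2,+1) = exp(-r*dt) * [p_u*10.148637 + p_m*3.168066 + p_d*0.000000] = 3.698344
  V(2,+2) = exp(-r*dt) * [p_u*20.520644 + p_m*10.148637 + p_d*3.168066] = 10.428777
  V(1,-1) = exp(-r*dt) * [p_u*0.511683 + p_m*0.000000 + p_d*0.000000] = 0.082643
  V(1,+0) = exp(-r*dt) * [p_u*3.698344 + p_m*0.511683 + p_d*0.000000] = 0.929918
  V(1,+1) = exp(-r*dt) * [p_u*10.428777 + p_m*3.698344 + p_d*0.511683] = 4.171916
  V(0,+0) = exp(-r*dt) * [p_u*4.171916 + p_m*0.929918 + p_d*0.082643] = 1.291765

Answer: Price = V(0,0) = 1.2918


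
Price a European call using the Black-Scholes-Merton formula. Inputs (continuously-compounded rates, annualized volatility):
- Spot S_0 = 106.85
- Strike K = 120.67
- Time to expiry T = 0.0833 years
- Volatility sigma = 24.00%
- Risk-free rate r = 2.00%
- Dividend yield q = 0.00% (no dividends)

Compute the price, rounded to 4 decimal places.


Answer: Price = 0.1328

Derivation:
d1 = (ln(S/K) + (r - q + 0.5*sigma^2) * T) / (sigma * sqrt(T)) = -1.69729499
d2 = d1 - sigma * sqrt(T) = -1.76656316
exp(-rT) = 0.99833539; exp(-qT) = 1.00000000
C = S_0 * exp(-qT) * N(d1) - K * exp(-rT) * N(d2)
N(d1) = 0.04482045; N(d2) = 0.03865071
C = 106.8500 * 1.00000000 * 0.04482045 - 120.6700 * 0.99833539 * 0.03865071 = 0.1328


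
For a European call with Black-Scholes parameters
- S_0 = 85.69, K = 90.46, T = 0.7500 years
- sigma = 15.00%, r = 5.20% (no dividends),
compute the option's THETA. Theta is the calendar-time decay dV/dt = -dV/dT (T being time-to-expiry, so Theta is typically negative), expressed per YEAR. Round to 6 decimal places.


Answer: Theta = -4.892347

Derivation:
d1 = -0.0518393674; d2 = -0.1817431780
phi(d1) = 0.3984065976; exp(-qT) = 1.0000000000; exp(-rT) = 0.9617507091
Theta = -S*exp(-qT)*phi(d1)*sigma/(2*sqrt(T)) - r*K*exp(-rT)*N(d2) + q*S*exp(-qT)*N(d1)
N(d1) = 0.4793283435; N(d2) = 0.4278921395; sqrt(T) = 0.8660254038
Term 1 = -85.6900 * 1.0000000000 * 0.3984065976 * 0.1500 / (2 * 0.8660254038) = -2.9565640799
Term 2 = -0.0520 * 90.4600 * 0.9617507091 * 0.4278921395 = -1.9357833526
Term 3 = 0 (no dividend yield, q = 0)
Theta = -2.9565640799 + (-1.9357833526) + (0.0000000000) = -4.892347


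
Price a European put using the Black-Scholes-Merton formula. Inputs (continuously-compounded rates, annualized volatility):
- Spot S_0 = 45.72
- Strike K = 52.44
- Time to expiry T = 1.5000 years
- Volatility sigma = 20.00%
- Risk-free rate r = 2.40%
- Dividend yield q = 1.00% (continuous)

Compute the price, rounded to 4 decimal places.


d1 = (ln(S/K) + (r - q + 0.5*sigma^2) * T) / (sigma * sqrt(T)) = -0.35163985
d2 = d1 - sigma * sqrt(T) = -0.59658882
exp(-rT) = 0.96464029; exp(-qT) = 0.98511194
P = K * exp(-rT) * N(-d2) - S_0 * exp(-qT) * N(-d1)
N(-d1) = 0.63744581; N(-d2) = 0.72460903
P = 52.4400 * 0.96464029 * 0.72460903 - 45.7200 * 0.98511194 * 0.63744581 = 7.9448

Answer: Price = 7.9448


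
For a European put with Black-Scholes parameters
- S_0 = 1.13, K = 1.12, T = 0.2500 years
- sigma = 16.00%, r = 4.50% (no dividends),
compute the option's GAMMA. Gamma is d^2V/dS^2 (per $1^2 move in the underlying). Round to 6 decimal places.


Answer: Gamma = 4.229219

Derivation:
d1 = 0.2917368427; d2 = 0.2117368427
phi(d1) = 0.3823213759; exp(-qT) = 1.0000000000; exp(-rT) = 0.9888130446
Gamma = exp(-qT) * phi(d1) / (S * sigma * sqrt(T)) = 1.0000000000 * 0.3823213759 / (1.1300 * 0.1600 * 0.5000000000) = 4.229219


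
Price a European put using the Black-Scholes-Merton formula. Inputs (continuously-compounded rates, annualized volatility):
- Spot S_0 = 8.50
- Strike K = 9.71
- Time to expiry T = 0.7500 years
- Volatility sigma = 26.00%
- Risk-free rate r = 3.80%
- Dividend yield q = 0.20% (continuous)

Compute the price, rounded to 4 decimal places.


Answer: Price = 1.3654

Derivation:
d1 = (ln(S/K) + (r - q + 0.5*sigma^2) * T) / (sigma * sqrt(T)) = -0.35857946
d2 = d1 - sigma * sqrt(T) = -0.58374606
exp(-rT) = 0.97190229; exp(-qT) = 0.99850112
P = K * exp(-rT) * N(-d2) - S_0 * exp(-qT) * N(-d1)
N(-d1) = 0.64004514; N(-d2) = 0.72030441
P = 9.7100 * 0.97190229 * 0.72030441 - 8.5000 * 0.99850112 * 0.64004514 = 1.3654


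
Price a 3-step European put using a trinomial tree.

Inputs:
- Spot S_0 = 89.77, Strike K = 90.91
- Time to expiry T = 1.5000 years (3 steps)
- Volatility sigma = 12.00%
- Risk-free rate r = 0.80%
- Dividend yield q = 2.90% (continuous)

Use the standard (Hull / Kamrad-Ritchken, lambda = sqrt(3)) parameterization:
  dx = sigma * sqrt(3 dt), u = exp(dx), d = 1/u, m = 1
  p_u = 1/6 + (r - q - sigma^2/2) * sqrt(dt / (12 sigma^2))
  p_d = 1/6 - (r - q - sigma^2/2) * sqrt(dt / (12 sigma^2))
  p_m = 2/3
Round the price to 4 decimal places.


dt = T/N = 0.500000; dx = sigma*sqrt(3*dt) = 0.146969
u = exp(dx) = 1.158319; d = 1/u = 0.863320
p_u = 0.118697, p_m = 0.666667, p_d = 0.214636
Discount per step: exp(-r*dt) = 0.996008
Stock lattice S(k, j) with j the centered position index:
  k=0: S(0,+0) = 89.7700
  k=1: S(1,-1) = 77.5003; S(1,+0) = 89.7700; S(1,+1) = 103.9823
  k=2: S(2,-2) = 66.9076; S(2,-1) = 77.5003; S(2,+0) = 89.7700; S(2,+1) = 103.9823; S(2,+2) = 120.4446
  k=3: S(3,-3) = 57.7627; S(3,-2) = 66.9076; S(3,-1) = 77.5003; S(3,+0) = 89.7700; S(3,+1) = 103.9823; S(3,+2) = 120.4446; S(3,+3) = 139.5132
Terminal payoffs V(N, j) = max(K - S_T, 0):
  V(3,-3) = 33.147332; V(3,-2) = 24.002433; V(3,-1) = 13.409727; V(3,+0) = 1.140000; V(3,+1) = 0.000000; V(3,+2) = 0.000000; V(3,+3) = 0.000000
Backward induction: V(k, j) = exp(-r*dt) * [p_u * V(k+1, j+1) + p_m * V(k+1, j) + p_d * V(k+1, j-1)]
  V(2,-2) = exp(-r*dt) * [p_u*13.409727 + p_m*24.002433 + p_d*33.147332] = 24.609294
  V(2,-1) = exp(-r*dt) * [p_u*1.140000 + p_m*13.409727 + p_d*24.002433] = 14.170121
  V(2,+0) = exp(-r*dt) * [p_u*0.000000 + p_m*1.140000 + p_d*13.409727] = 3.623684
  V(2,+1) = exp(-r*dt) * [p_u*0.000000 + p_m*0.000000 + p_d*1.140000] = 0.243708
  V(2,+2) = exp(-r*dt) * [p_u*0.000000 + p_m*0.000000 + p_d*0.000000] = 0.000000
  V(1,-1) = exp(-r*dt) * [p_u*3.623684 + p_m*14.170121 + p_d*24.609294] = 15.098392
  V(1,+0) = exp(-r*dt) * [p_u*0.243708 + p_m*3.623684 + p_d*14.170121] = 5.464232
  V(1,+1) = exp(-r*dt) * [p_u*0.000000 + p_m*0.243708 + p_d*3.623684] = 0.936491
  V(0,+0) = exp(-r*dt) * [p_u*0.936491 + p_m*5.464232 + p_d*15.098392] = 6.966714

Answer: Price = V(0,0) = 6.9667


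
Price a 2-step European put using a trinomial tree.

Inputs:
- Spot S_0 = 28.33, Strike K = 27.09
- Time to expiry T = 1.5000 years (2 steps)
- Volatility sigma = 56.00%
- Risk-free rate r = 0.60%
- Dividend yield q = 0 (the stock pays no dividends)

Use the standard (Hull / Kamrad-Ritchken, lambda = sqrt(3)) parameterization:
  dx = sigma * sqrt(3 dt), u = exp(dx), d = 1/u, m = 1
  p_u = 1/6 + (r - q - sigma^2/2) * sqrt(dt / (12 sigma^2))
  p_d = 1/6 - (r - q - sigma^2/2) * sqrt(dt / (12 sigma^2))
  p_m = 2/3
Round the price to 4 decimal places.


dt = T/N = 0.750000; dx = sigma*sqrt(3*dt) = 0.840000
u = exp(dx) = 2.316367; d = 1/u = 0.431711
p_u = 0.099345, p_m = 0.666667, p_d = 0.233988
Discount per step: exp(-r*dt) = 0.995510
Stock lattice S(k, j) with j the centered position index:
  k=0: S(0,+0) = 28.3300
  k=1: S(1,-1) = 12.2304; S(1,+0) = 28.3300; S(1,+1) = 65.6227
  k=2: S(2,-2) = 5.2800; S(2,-1) = 12.2304; S(2,+0) = 28.3300; S(2,+1) = 65.6227; S(2,+2) = 152.0062
Terminal payoffs V(N, j) = max(K - S_T, 0):
  V(2,-2) = 21.810025; V(2,-1) = 14.859641; V(2,+0) = 0.000000; V(2,+1) = 0.000000; V(2,+2) = 0.000000
Backward induction: V(k, j) = exp(-r*dt) * [p_u * V(k+1, j+1) + p_m * V(k+1, j) + p_d * V(k+1, j-1)]
  V(1,-1) = exp(-r*dt) * [p_u*0.000000 + p_m*14.859641 + p_d*21.810025] = 14.942322
  V(1,+0) = exp(-r*dt) * [p_u*0.000000 + p_m*0.000000 + p_d*14.859641] = 3.461368
  V(1,+1) = exp(-r*dt) * [p_u*0.000000 + p_m*0.000000 + p_d*0.000000] = 0.000000
  V(0,+0) = exp(-r*dt) * [p_u*0.000000 + p_m*3.461368 + p_d*14.942322] = 5.777845

Answer: Price = V(0,0) = 5.7778


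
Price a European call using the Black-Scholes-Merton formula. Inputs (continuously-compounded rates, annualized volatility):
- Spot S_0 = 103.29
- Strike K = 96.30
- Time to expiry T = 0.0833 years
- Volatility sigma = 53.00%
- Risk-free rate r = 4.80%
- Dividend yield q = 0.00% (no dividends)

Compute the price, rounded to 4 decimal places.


d1 = (ln(S/K) + (r - q + 0.5*sigma^2) * T) / (sigma * sqrt(T)) = 0.56070924
d2 = d1 - sigma * sqrt(T) = 0.40774202
exp(-rT) = 0.99600958; exp(-qT) = 1.00000000
C = S_0 * exp(-qT) * N(d1) - K * exp(-rT) * N(d2)
N(d1) = 0.71250211; N(d2) = 0.65826846
C = 103.2900 * 1.00000000 * 0.71250211 - 96.3000 * 0.99600958 * 0.65826846 = 10.4560

Answer: Price = 10.4560


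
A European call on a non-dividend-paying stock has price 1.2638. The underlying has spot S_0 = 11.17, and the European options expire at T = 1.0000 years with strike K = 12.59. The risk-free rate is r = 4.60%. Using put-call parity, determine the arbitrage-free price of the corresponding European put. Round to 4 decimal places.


Answer: Put price = 2.1178

Derivation:
Put-call parity: C - P = S_0 * exp(-qT) - K * exp(-rT).
S_0 * exp(-qT) = 11.1700 * 1.00000000 = 11.17000000
K * exp(-rT) = 12.5900 * 0.95504196 = 12.02397830
P = C - S*exp(-qT) + K*exp(-rT)
P = 1.2638 - 11.17000000 + 12.02397830 = 2.1178


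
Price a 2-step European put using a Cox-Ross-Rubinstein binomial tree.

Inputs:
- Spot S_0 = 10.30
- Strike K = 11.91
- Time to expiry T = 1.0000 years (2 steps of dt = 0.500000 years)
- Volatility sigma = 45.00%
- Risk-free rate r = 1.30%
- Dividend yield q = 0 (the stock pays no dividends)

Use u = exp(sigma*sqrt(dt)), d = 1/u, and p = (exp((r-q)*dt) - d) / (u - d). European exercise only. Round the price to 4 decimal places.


dt = T/N = 0.500000
u = exp(sigma*sqrt(dt)) = 1.374648; d = 1/u = 0.727459
p = (exp((r-q)*dt) - d) / (u - d) = 0.431191
Discount per step: exp(-r*dt) = 0.993521
Stock lattice S(k, i) with i counting down-moves:
  k=0: S(0,0) = 10.3000
  k=1: S(1,0) = 14.1589; S(1,1) = 7.4928
  k=2: S(2,0) = 19.4635; S(2,1) = 10.3000; S(2,2) = 5.4507
Terminal payoffs V(N, i) = max(K - S_T, 0):
  V(2,0) = 0.000000; V(2,1) = 1.610000; V(2,2) = 6.459280
Backward induction: V(k, i) = exp(-r*dt) * [p * V(k+1, i) + (1-p) * V(k+1, i+1)].
  V(1,0) = exp(-r*dt) * [p*0.000000 + (1-p)*1.610000] = 0.909849
  V(1,1) = exp(-r*dt) * [p*1.610000 + (1-p)*6.459280] = 4.340011
  V(0,0) = exp(-r*dt) * [p*0.909849 + (1-p)*4.340011] = 2.842420

Answer: Price = V(0,0) = 2.8424


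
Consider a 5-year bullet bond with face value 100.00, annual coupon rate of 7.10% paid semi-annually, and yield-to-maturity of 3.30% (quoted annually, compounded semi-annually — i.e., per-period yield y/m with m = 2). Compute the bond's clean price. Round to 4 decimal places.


Coupon per period c = face * coupon_rate / m = 3.550000
Periods per year m = 2; per-period yield y/m = 0.016500
Number of cashflows N = 10
Cashflows (t years, CF_t, discount factor 1/(1+y/m)^(m*t), PV):
  t = 0.5000: CF_t = 3.550000, DF = 0.983768, PV = 3.492376
  t = 1.0000: CF_t = 3.550000, DF = 0.967799, PV = 3.435687
  t = 1.5000: CF_t = 3.550000, DF = 0.952090, PV = 3.379918
  t = 2.0000: CF_t = 3.550000, DF = 0.936635, PV = 3.325055
  t = 2.5000: CF_t = 3.550000, DF = 0.921432, PV = 3.271082
  t = 3.0000: CF_t = 3.550000, DF = 0.906475, PV = 3.217985
  t = 3.5000: CF_t = 3.550000, DF = 0.891761, PV = 3.165750
  t = 4.0000: CF_t = 3.550000, DF = 0.877285, PV = 3.114363
  t = 4.5000: CF_t = 3.550000, DF = 0.863045, PV = 3.063811
  t = 5.0000: CF_t = 103.550000, DF = 0.849036, PV = 87.917691
Price P = sum_t PV_t = 117.383719

Answer: Price = 117.3837


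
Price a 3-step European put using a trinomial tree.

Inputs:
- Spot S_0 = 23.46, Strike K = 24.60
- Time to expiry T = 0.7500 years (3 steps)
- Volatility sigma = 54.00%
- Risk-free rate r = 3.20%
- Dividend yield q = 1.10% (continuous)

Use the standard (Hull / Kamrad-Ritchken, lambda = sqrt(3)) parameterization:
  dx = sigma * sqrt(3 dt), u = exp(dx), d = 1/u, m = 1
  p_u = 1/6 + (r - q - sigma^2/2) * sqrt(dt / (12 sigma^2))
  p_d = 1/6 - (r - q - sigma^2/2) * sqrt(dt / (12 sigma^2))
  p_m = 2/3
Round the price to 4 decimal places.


dt = T/N = 0.250000; dx = sigma*sqrt(3*dt) = 0.467654
u = exp(dx) = 1.596245; d = 1/u = 0.626470
p_u = 0.133309, p_m = 0.666667, p_d = 0.200025
Discount per step: exp(-r*dt) = 0.992032
Stock lattice S(k, j) with j the centered position index:
  k=0: S(0,+0) = 23.4600
  k=1: S(1,-1) = 14.6970; S(1,+0) = 23.4600; S(1,+1) = 37.4479
  k=2: S(2,-2) = 9.2072; S(2,-1) = 14.6970; S(2,+0) = 23.4600; S(2,+1) = 37.4479; S(2,+2) = 59.7760
  k=3: S(3,-3) = 5.7681; S(3,-2) = 9.2072; S(3,-1) = 14.6970; S(3,+0) = 23.4600; S(3,+1) = 37.4479; S(3,+2) = 59.7760; S(3,+3) = 95.4171
Terminal payoffs V(N, j) = max(K - S_T, 0):
  V(3,-3) = 18.831941; V(3,-2) = 15.392767; V(3,-1) = 9.903004; V(3,+0) = 1.140000; V(3,+1) = 0.000000; V(3,+2) = 0.000000; V(3,+3) = 0.000000
Backward induction: V(k, j) = exp(-r*dt) * [p_u * V(k+1, j+1) + p_m * V(k+1, j) + p_d * V(k+1, j-1)]
  V(2,-2) = exp(-r*dt) * [p_u*9.903004 + p_m*15.392767 + p_d*18.831941] = 15.226553
  V(2,-1) = exp(-r*dt) * [p_u*1.140000 + p_m*9.903004 + p_d*15.392767] = 9.754558
  V(2,+0) = exp(-r*dt) * [p_u*0.000000 + p_m*1.140000 + p_d*9.903004] = 2.719006
  V(2,+1) = exp(-r*dt) * [p_u*0.000000 + p_m*0.000000 + p_d*1.140000] = 0.226211
  V(2,+2) = exp(-r*dt) * [p_u*0.000000 + p_m*0.000000 + p_d*0.000000] = 0.000000
  V(1,-1) = exp(-r*dt) * [p_u*2.719006 + p_m*9.754558 + p_d*15.226553] = 9.832219
  V(1,+0) = exp(-r*dt) * [p_u*0.226211 + p_m*2.719006 + p_d*9.754558] = 3.763748
  V(1,+1) = exp(-r*dt) * [p_u*0.000000 + p_m*0.226211 + p_d*2.719006] = 0.689141
  V(0,+0) = exp(-r*dt) * [p_u*0.689141 + p_m*3.763748 + p_d*9.832219] = 4.531324

Answer: Price = V(0,0) = 4.5313


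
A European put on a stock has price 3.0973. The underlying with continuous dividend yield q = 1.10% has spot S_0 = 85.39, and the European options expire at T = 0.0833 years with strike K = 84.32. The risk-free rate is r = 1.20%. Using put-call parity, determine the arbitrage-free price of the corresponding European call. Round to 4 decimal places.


Put-call parity: C - P = S_0 * exp(-qT) - K * exp(-rT).
S_0 * exp(-qT) = 85.3900 * 0.99908412 = 85.31179298
K * exp(-rT) = 84.3200 * 0.99900090 = 84.23575584
C = P + S*exp(-qT) - K*exp(-rT)
C = 3.0973 + 85.31179298 - 84.23575584 = 4.1733

Answer: Call price = 4.1733


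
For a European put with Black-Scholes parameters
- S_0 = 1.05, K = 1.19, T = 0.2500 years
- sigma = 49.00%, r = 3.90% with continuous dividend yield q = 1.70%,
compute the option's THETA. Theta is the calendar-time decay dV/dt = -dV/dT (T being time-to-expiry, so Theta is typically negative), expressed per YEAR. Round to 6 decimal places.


Answer: Theta = -0.169053

Derivation:
d1 = -0.3659209916; d2 = -0.6109209916
phi(d1) = 0.3731079021; exp(-qT) = 0.9957590185; exp(-rT) = 0.9902973771
Theta = -S*exp(-qT)*phi(d1)*sigma/(2*sqrt(T)) + r*K*exp(-rT)*N(-d2) - q*S*exp(-qT)*N(-d1)
N(-d1) = 0.6427879840; N(-d2) = 0.7293740565; sqrt(T) = 0.5000000000
Term 1 = -1.0500 * 0.9957590185 * 0.3731079021 * 0.4900 / (2 * 0.5000000000) = -0.1911498998
Term 2 = 0.0390 * 1.1900 * 0.9902973771 * 0.7293740565 = 0.0335218138
Term 3 = -0.0170 * 1.0500 * 0.9957590185 * 0.6427879840 = -0.0114251055
Theta = -0.1911498998 + (0.0335218138) + (-0.0114251055) = -0.169053


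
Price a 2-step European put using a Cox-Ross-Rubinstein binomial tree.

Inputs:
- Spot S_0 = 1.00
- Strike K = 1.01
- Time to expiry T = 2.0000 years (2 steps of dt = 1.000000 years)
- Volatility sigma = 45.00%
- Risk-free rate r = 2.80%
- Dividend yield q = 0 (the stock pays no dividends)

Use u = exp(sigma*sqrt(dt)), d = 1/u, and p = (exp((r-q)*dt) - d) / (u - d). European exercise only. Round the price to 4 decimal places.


Answer: Price = V(0,0) = 0.1966

Derivation:
dt = T/N = 1.000000
u = exp(sigma*sqrt(dt)) = 1.568312; d = 1/u = 0.637628
p = (exp((r-q)*dt) - d) / (u - d) = 0.419871
Discount per step: exp(-r*dt) = 0.972388
Stock lattice S(k, i) with i counting down-moves:
  k=0: S(0,0) = 1.0000
  k=1: S(1,0) = 1.5683; S(1,1) = 0.6376
  k=2: S(2,0) = 2.4596; S(2,1) = 1.0000; S(2,2) = 0.4066
Terminal payoffs V(N, i) = max(K - S_T, 0):
  V(2,0) = 0.000000; V(2,1) = 0.010000; V(2,2) = 0.603430
Backward induction: V(k, i) = exp(-r*dt) * [p * V(k+1, i) + (1-p) * V(k+1, i+1)].
  V(1,0) = exp(-r*dt) * [p*0.000000 + (1-p)*0.010000] = 0.005641
  V(1,1) = exp(-r*dt) * [p*0.010000 + (1-p)*0.603430] = 0.344484
  V(0,0) = exp(-r*dt) * [p*0.005641 + (1-p)*0.344484] = 0.196630


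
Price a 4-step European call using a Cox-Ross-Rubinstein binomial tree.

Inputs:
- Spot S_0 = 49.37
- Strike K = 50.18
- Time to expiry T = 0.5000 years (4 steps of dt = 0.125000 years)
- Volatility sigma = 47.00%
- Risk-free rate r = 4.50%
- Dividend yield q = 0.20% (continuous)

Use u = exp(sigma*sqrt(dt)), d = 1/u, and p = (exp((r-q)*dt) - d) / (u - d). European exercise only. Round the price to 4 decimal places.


dt = T/N = 0.125000
u = exp(sigma*sqrt(dt)) = 1.180774; d = 1/u = 0.846902
p = (exp((r-q)*dt) - d) / (u - d) = 0.474695
Discount per step: exp(-r*dt) = 0.994391
Stock lattice S(k, i) with i counting down-moves:
  k=0: S(0,0) = 49.3700
  k=1: S(1,0) = 58.2948; S(1,1) = 41.8116
  k=2: S(2,0) = 68.8330; S(2,1) = 49.3700; S(2,2) = 35.4103
  k=3: S(3,0) = 81.2762; S(3,1) = 58.2948; S(3,2) = 41.8116; S(3,3) = 29.9891
  k=4: S(4,0) = 95.9688; S(4,1) = 68.8330; S(4,2) = 49.3700; S(4,3) = 35.4103; S(4,4) = 25.3978
Terminal payoffs V(N, i) = max(S_T - K, 0):
  V(4,0) = 45.788818; V(4,1) = 18.652990; V(4,2) = 0.000000; V(4,3) = 0.000000; V(4,4) = 0.000000
Backward induction: V(k, i) = exp(-r*dt) * [p * V(k+1, i) + (1-p) * V(k+1, i+1)].
  V(3,0) = exp(-r*dt) * [p*45.788818 + (1-p)*18.652990] = 31.357354
  V(3,1) = exp(-r*dt) * [p*18.652990 + (1-p)*0.000000] = 8.804817
  V(3,2) = exp(-r*dt) * [p*0.000000 + (1-p)*0.000000] = 0.000000
  V(3,3) = exp(-r*dt) * [p*0.000000 + (1-p)*0.000000] = 0.000000
  V(2,0) = exp(-r*dt) * [p*31.357354 + (1-p)*8.804817] = 19.400959
  V(2,1) = exp(-r*dt) * [p*8.804817 + (1-p)*0.000000] = 4.156160
  V(2,2) = exp(-r*dt) * [p*0.000000 + (1-p)*0.000000] = 0.000000
  V(1,0) = exp(-r*dt) * [p*19.400959 + (1-p)*4.156160] = 11.328887
  V(1,1) = exp(-r*dt) * [p*4.156160 + (1-p)*0.000000] = 1.961842
  V(0,0) = exp(-r*dt) * [p*11.328887 + (1-p)*1.961842] = 6.372387

Answer: Price = V(0,0) = 6.3724


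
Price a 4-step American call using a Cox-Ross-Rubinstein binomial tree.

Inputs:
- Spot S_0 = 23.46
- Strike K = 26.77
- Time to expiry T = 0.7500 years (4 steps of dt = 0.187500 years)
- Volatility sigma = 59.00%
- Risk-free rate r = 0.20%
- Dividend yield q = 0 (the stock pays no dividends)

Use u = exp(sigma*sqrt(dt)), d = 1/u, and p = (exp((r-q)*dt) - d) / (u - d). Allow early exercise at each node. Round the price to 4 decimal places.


dt = T/N = 0.187500
u = exp(sigma*sqrt(dt)) = 1.291078; d = 1/u = 0.774547
p = (exp((r-q)*dt) - d) / (u - d) = 0.437202
Discount per step: exp(-r*dt) = 0.999625
Stock lattice S(k, i) with i counting down-moves:
  k=0: S(0,0) = 23.4600
  k=1: S(1,0) = 30.2887; S(1,1) = 18.1709
  k=2: S(2,0) = 39.1051; S(2,1) = 23.4600; S(2,2) = 14.0742
  k=3: S(3,0) = 50.4877; S(3,1) = 30.2887; S(3,2) = 18.1709; S(3,3) = 10.9011
  k=4: S(4,0) = 65.1835; S(4,1) = 39.1051; S(4,2) = 23.4600; S(4,3) = 14.0742; S(4,4) = 8.4434
Terminal payoffs V(N, i) = max(S_T - K, 0):
  V(4,0) = 38.413529; V(4,1) = 12.335058; V(4,2) = 0.000000; V(4,3) = 0.000000; V(4,4) = 0.000000
Backward induction: V(k, i) = exp(-r*dt) * [p * V(k+1, i) + (1-p) * V(k+1, i+1)]; then take max(V_cont, immediate exercise) for American.
  V(3,0) = exp(-r*dt) * [p*38.413529 + (1-p)*12.335058] = 23.727716; exercise = 23.717679; V(3,0) = max -> 23.727716
  V(3,1) = exp(-r*dt) * [p*12.335058 + (1-p)*0.000000] = 5.390889; exercise = 3.518689; V(3,1) = max -> 5.390889
  V(3,2) = exp(-r*dt) * [p*0.000000 + (1-p)*0.000000] = 0.000000; exercise = 0.000000; V(3,2) = max -> 0.000000
  V(3,3) = exp(-r*dt) * [p*0.000000 + (1-p)*0.000000] = 0.000000; exercise = 0.000000; V(3,3) = max -> 0.000000
  V(2,0) = exp(-r*dt) * [p*23.727716 + (1-p)*5.390889] = 13.402757; exercise = 12.335058; V(2,0) = max -> 13.402757
  V(2,1) = exp(-r*dt) * [p*5.390889 + (1-p)*0.000000] = 2.356023; exercise = 0.000000; V(2,1) = max -> 2.356023
  V(2,2) = exp(-r*dt) * [p*0.000000 + (1-p)*0.000000] = 0.000000; exercise = 0.000000; V(2,2) = max -> 0.000000
  V(1,0) = exp(-r*dt) * [p*13.402757 + (1-p)*2.356023] = 7.182982; exercise = 3.518689; V(1,0) = max -> 7.182982
  V(1,1) = exp(-r*dt) * [p*2.356023 + (1-p)*0.000000] = 1.029672; exercise = 0.000000; V(1,1) = max -> 1.029672
  V(0,0) = exp(-r*dt) * [p*7.182982 + (1-p)*1.029672] = 3.718516; exercise = 0.000000; V(0,0) = max -> 3.718516

Answer: Price = V(0,0) = 3.7185


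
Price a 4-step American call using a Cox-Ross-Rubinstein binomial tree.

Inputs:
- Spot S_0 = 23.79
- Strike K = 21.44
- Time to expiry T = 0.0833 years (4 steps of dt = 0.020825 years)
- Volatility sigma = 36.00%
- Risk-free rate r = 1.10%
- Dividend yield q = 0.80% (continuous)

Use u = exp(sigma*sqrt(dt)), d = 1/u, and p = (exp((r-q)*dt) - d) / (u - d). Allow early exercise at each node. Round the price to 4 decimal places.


Answer: Price = V(0,0) = 2.4994

Derivation:
dt = T/N = 0.020825
u = exp(sigma*sqrt(dt)) = 1.053324; d = 1/u = 0.949375
p = (exp((r-q)*dt) - d) / (u - d) = 0.487616
Discount per step: exp(-r*dt) = 0.999771
Stock lattice S(k, i) with i counting down-moves:
  k=0: S(0,0) = 23.7900
  k=1: S(1,0) = 25.0586; S(1,1) = 22.5856
  k=2: S(2,0) = 26.3948; S(2,1) = 23.7900; S(2,2) = 21.4422
  k=3: S(3,0) = 27.8023; S(3,1) = 25.0586; S(3,2) = 22.5856; S(3,3) = 20.3567
  k=4: S(4,0) = 29.2848; S(4,1) = 26.3948; S(4,2) = 23.7900; S(4,3) = 21.4422; S(4,4) = 19.3262
Terminal payoffs V(N, i) = max(S_T - K, 0):
  V(4,0) = 7.844836; V(4,1) = 4.954815; V(4,2) = 2.350000; V(4,3) = 0.002245; V(4,4) = 0.000000
Backward induction: V(k, i) = exp(-r*dt) * [p * V(k+1, i) + (1-p) * V(k+1, i+1)]; then take max(V_cont, immediate exercise) for American.
  V(3,0) = exp(-r*dt) * [p*7.844836 + (1-p)*4.954815] = 6.362578; exercise = 6.362299; V(3,0) = max -> 6.362578
  V(3,1) = exp(-r*dt) * [p*4.954815 + (1-p)*2.350000] = 3.619321; exercise = 3.618584; V(3,1) = max -> 3.619321
  V(3,2) = exp(-r*dt) * [p*2.350000 + (1-p)*0.002245] = 1.146786; exercise = 1.145637; V(3,2) = max -> 1.146786
  V(3,3) = exp(-r*dt) * [p*0.002245 + (1-p)*0.000000] = 0.001095; exercise = 0.000000; V(3,3) = max -> 0.001095
  V(2,0) = exp(-r*dt) * [p*6.362578 + (1-p)*3.619321] = 4.955842; exercise = 4.954815; V(2,0) = max -> 4.955842
  V(2,1) = exp(-r*dt) * [p*3.619321 + (1-p)*1.146786] = 2.351895; exercise = 2.350000; V(2,1) = max -> 2.351895
  V(2,2) = exp(-r*dt) * [p*1.146786 + (1-p)*0.001095] = 0.559624; exercise = 0.002245; V(2,2) = max -> 0.559624
  V(1,0) = exp(-r*dt) * [p*4.955842 + (1-p)*2.351895] = 3.620792; exercise = 3.618584; V(1,0) = max -> 3.620792
  V(1,1) = exp(-r*dt) * [p*2.351895 + (1-p)*0.559624] = 1.433236; exercise = 1.145637; V(1,1) = max -> 1.433236
  V(0,0) = exp(-r*dt) * [p*3.620792 + (1-p)*1.433236] = 2.499351; exercise = 2.350000; V(0,0) = max -> 2.499351


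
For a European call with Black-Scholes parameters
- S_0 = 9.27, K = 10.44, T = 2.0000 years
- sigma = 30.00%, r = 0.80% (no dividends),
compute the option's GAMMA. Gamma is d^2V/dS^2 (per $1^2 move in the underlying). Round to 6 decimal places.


Answer: Gamma = 0.101390

Derivation:
d1 = -0.0303141459; d2 = -0.4545782146
phi(d1) = 0.3987590190; exp(-qT) = 1.0000000000; exp(-rT) = 0.9841273201
Gamma = exp(-qT) * phi(d1) / (S * sigma * sqrt(T)) = 1.0000000000 * 0.3987590190 / (9.2700 * 0.3000 * 1.4142135624) = 0.101390


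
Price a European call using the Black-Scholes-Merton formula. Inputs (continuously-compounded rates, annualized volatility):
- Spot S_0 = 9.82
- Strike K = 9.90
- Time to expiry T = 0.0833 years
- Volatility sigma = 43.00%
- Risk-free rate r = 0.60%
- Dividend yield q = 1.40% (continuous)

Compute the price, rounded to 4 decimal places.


Answer: Price = 0.4454

Derivation:
d1 = (ln(S/K) + (r - q + 0.5*sigma^2) * T) / (sigma * sqrt(T)) = -0.00869381
d2 = d1 - sigma * sqrt(T) = -0.13279929
exp(-rT) = 0.99950032; exp(-qT) = 0.99883448
C = S_0 * exp(-qT) * N(d1) - K * exp(-rT) * N(d2)
N(d1) = 0.49653171; N(d2) = 0.44717606
C = 9.8200 * 0.99883448 * 0.49653171 - 9.9000 * 0.99950032 * 0.44717606 = 0.4454


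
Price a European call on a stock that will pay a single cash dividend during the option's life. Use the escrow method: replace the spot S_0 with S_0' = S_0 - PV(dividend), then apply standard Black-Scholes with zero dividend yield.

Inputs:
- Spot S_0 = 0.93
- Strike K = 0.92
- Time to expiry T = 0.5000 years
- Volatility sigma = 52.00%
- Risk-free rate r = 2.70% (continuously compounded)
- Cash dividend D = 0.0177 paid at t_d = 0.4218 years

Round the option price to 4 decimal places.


PV(D) = D * exp(-r * t_d) = 0.0177 * 0.98867600 = 0.01749957
S_0' = S_0 - PV(D) = 0.9300 - 0.01749957 = 0.91250043
d1 = (ln(S_0'/K) + (r + sigma^2/2)*T) / (sigma*sqrt(T)) = 0.19830236
d2 = d1 - sigma*sqrt(T) = -0.16939316
exp(-rT) = 0.98659072
N(d1) = 0.57859575; N(d2) = 0.43274370
C = S_0' * N(d1) - K * exp(-rT) * N(d2) = 0.91250043 * 0.57859575 - 0.9200 * 0.98659072 * 0.43274370 = 0.1352

Answer: Price = 0.1352


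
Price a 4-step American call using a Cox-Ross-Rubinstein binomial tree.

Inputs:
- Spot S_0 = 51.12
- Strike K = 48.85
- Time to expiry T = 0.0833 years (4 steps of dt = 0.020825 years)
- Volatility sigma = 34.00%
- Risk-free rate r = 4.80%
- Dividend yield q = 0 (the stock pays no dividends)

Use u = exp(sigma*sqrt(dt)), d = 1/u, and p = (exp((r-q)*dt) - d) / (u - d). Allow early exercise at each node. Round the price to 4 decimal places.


dt = T/N = 0.020825
u = exp(sigma*sqrt(dt)) = 1.050289; d = 1/u = 0.952119
p = (exp((r-q)*dt) - d) / (u - d) = 0.497924
Discount per step: exp(-r*dt) = 0.999001
Stock lattice S(k, i) with i counting down-moves:
  k=0: S(0,0) = 51.1200
  k=1: S(1,0) = 53.6908; S(1,1) = 48.6723
  k=2: S(2,0) = 56.3908; S(2,1) = 51.1200; S(2,2) = 46.3419
  k=3: S(3,0) = 59.2266; S(3,1) = 53.6908; S(3,2) = 48.6723; S(3,3) = 44.1230
  k=4: S(4,0) = 62.2050; S(4,1) = 56.3908; S(4,2) = 51.1200; S(4,3) = 46.3419; S(4,4) = 42.0103
Terminal payoffs V(N, i) = max(S_T - K, 0):
  V(4,0) = 13.355016; V(4,1) = 7.540783; V(4,2) = 2.270000; V(4,3) = 0.000000; V(4,4) = 0.000000
Backward induction: V(k, i) = exp(-r*dt) * [p * V(k+1, i) + (1-p) * V(k+1, i+1)]; then take max(V_cont, immediate exercise) for American.
  V(3,0) = exp(-r*dt) * [p*13.355016 + (1-p)*7.540783] = 10.425401; exercise = 10.376595; V(3,0) = max -> 10.425401
  V(3,1) = exp(-r*dt) * [p*7.540783 + (1-p)*2.270000] = 4.889558; exercise = 4.840752; V(3,1) = max -> 4.889558
  V(3,2) = exp(-r*dt) * [p*2.270000 + (1-p)*0.000000] = 1.129158; exercise = 0.000000; V(3,2) = max -> 1.129158
  V(3,3) = exp(-r*dt) * [p*0.000000 + (1-p)*0.000000] = 0.000000; exercise = 0.000000; V(3,3) = max -> 0.000000
  V(2,0) = exp(-r*dt) * [p*10.425401 + (1-p)*4.889558] = 7.638346; exercise = 7.540783; V(2,0) = max -> 7.638346
  V(2,1) = exp(-r*dt) * [p*4.889558 + (1-p)*1.129158] = 2.998551; exercise = 2.270000; V(2,1) = max -> 2.998551
  V(2,2) = exp(-r*dt) * [p*1.129158 + (1-p)*0.000000] = 0.561673; exercise = 0.000000; V(2,2) = max -> 0.561673
  V(1,0) = exp(-r*dt) * [p*7.638346 + (1-p)*2.998551] = 5.303511; exercise = 4.840752; V(1,0) = max -> 5.303511
  V(1,1) = exp(-r*dt) * [p*2.998551 + (1-p)*0.561673] = 1.773279; exercise = 0.000000; V(1,1) = max -> 1.773279
  V(0,0) = exp(-r*dt) * [p*5.303511 + (1-p)*1.773279] = 3.527537; exercise = 2.270000; V(0,0) = max -> 3.527537

Answer: Price = V(0,0) = 3.5275


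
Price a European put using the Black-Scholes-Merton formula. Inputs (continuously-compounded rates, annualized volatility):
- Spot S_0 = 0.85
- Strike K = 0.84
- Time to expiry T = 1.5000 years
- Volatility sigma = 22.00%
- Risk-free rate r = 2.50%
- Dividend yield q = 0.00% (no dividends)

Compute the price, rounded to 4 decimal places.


d1 = (ln(S/K) + (r - q + 0.5*sigma^2) * T) / (sigma * sqrt(T)) = 0.31781928
d2 = d1 - sigma * sqrt(T) = 0.04837541
exp(-rT) = 0.96319442; exp(-qT) = 1.00000000
P = K * exp(-rT) * N(-d2) - S_0 * exp(-qT) * N(-d1)
N(-d1) = 0.37531101; N(-d2) = 0.48070853
P = 0.8400 * 0.96319442 * 0.48070853 - 0.8500 * 1.00000000 * 0.37531101 = 0.0699

Answer: Price = 0.0699


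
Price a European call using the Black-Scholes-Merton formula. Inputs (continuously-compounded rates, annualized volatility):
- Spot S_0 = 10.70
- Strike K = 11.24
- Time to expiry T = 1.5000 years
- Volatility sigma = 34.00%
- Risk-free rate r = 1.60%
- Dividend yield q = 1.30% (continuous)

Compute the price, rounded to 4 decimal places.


Answer: Price = 1.5403

Derivation:
d1 = (ln(S/K) + (r - q + 0.5*sigma^2) * T) / (sigma * sqrt(T)) = 0.10077704
d2 = d1 - sigma * sqrt(T) = -0.31563621
exp(-rT) = 0.97628571; exp(-qT) = 0.98068890
C = S_0 * exp(-qT) * N(d1) - K * exp(-rT) * N(d2)
N(d1) = 0.54013627; N(d2) = 0.37613932
C = 10.7000 * 0.98068890 * 0.54013627 - 11.2400 * 0.97628571 * 0.37613932 = 1.5403


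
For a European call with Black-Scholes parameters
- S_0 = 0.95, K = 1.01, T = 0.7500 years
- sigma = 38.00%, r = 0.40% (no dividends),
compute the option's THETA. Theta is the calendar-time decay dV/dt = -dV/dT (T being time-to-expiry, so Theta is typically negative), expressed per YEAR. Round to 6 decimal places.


d1 = -0.0124392402; d2 = -0.3415288936
phi(d1) = 0.3989114165; exp(-qT) = 1.0000000000; exp(-rT) = 0.9970044955
Theta = -S*exp(-qT)*phi(d1)*sigma/(2*sqrt(T)) - r*K*exp(-rT)*N(d2) + q*S*exp(-qT)*N(d1)
N(d1) = 0.4950375891; N(d2) = 0.3663527285; sqrt(T) = 0.8660254038
Term 1 = -0.9500 * 1.0000000000 * 0.3989114165 * 0.3800 / (2 * 0.8660254038) = -0.0831424925
Term 2 = -0.0040 * 1.0100 * 0.9970044955 * 0.3663527285 = -0.0014756315
Term 3 = 0 (no dividend yield, q = 0)
Theta = -0.0831424925 + (-0.0014756315) + (0.0000000000) = -0.084618

Answer: Theta = -0.084618


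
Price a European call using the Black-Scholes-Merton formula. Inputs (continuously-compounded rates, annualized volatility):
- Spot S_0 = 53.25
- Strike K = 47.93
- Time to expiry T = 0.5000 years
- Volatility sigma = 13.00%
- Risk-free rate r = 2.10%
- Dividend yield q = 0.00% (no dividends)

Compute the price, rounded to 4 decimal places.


Answer: Price = 6.0497

Derivation:
d1 = (ln(S/K) + (r - q + 0.5*sigma^2) * T) / (sigma * sqrt(T)) = 1.30522329
d2 = d1 - sigma * sqrt(T) = 1.21329941
exp(-rT) = 0.98955493; exp(-qT) = 1.00000000
C = S_0 * exp(-qT) * N(d1) - K * exp(-rT) * N(d2)
N(d1) = 0.90409159; N(d2) = 0.88749232
C = 53.2500 * 1.00000000 * 0.90409159 - 47.9300 * 0.98955493 * 0.88749232 = 6.0497


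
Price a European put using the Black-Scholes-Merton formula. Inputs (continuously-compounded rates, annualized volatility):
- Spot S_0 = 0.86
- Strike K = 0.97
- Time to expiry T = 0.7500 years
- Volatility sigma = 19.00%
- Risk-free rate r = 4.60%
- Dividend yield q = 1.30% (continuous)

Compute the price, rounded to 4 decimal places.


d1 = (ln(S/K) + (r - q + 0.5*sigma^2) * T) / (sigma * sqrt(T)) = -0.49880743
d2 = d1 - sigma * sqrt(T) = -0.66335226
exp(-rT) = 0.96608834; exp(-qT) = 0.99029738
P = K * exp(-rT) * N(-d2) - S_0 * exp(-qT) * N(-d1)
N(-d1) = 0.69104247; N(-d2) = 0.74644751
P = 0.9700 * 0.96608834 * 0.74644751 - 0.8600 * 0.99029738 * 0.69104247 = 0.1110

Answer: Price = 0.1110


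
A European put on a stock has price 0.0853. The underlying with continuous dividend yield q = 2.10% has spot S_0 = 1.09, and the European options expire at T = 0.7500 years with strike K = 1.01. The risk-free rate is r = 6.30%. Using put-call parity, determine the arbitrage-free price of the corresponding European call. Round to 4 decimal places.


Put-call parity: C - P = S_0 * exp(-qT) - K * exp(-rT).
S_0 * exp(-qT) = 1.0900 * 0.98437338 = 1.07296699
K * exp(-rT) = 1.0100 * 0.95384891 = 0.96338739
C = P + S*exp(-qT) - K*exp(-rT)
C = 0.0853 + 1.07296699 - 0.96338739 = 0.1949

Answer: Call price = 0.1949


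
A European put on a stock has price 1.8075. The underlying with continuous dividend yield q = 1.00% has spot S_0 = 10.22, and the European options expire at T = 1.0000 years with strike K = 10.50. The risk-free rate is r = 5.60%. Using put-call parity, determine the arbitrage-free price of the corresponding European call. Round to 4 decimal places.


Put-call parity: C - P = S_0 * exp(-qT) - K * exp(-rT).
S_0 * exp(-qT) = 10.2200 * 0.99004983 = 10.11830930
K * exp(-rT) = 10.5000 * 0.94553914 = 9.92816093
C = P + S*exp(-qT) - K*exp(-rT)
C = 1.8075 + 10.11830930 - 9.92816093 = 1.9976

Answer: Call price = 1.9976


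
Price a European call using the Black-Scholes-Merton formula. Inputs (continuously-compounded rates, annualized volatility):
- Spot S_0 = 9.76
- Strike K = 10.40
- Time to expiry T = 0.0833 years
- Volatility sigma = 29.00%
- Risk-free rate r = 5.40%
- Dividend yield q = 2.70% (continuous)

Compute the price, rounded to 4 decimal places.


Answer: Price = 0.1137

Derivation:
d1 = (ln(S/K) + (r - q + 0.5*sigma^2) * T) / (sigma * sqrt(T)) = -0.69010992
d2 = d1 - sigma * sqrt(T) = -0.77380896
exp(-rT) = 0.99551190; exp(-qT) = 0.99775343
C = S_0 * exp(-qT) * N(d1) - K * exp(-rT) * N(d2)
N(d1) = 0.24506253; N(d2) = 0.21952189
C = 9.7600 * 0.99775343 * 0.24506253 - 10.4000 * 0.99551190 * 0.21952189 = 0.1137


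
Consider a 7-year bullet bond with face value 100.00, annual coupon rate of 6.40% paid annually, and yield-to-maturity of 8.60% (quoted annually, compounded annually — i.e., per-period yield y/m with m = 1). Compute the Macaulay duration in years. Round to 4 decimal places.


Answer: Macaulay duration = 5.7761 years

Derivation:
Coupon per period c = face * coupon_rate / m = 6.400000
Periods per year m = 1; per-period yield y/m = 0.086000
Number of cashflows N = 7
Cashflows (t years, CF_t, discount factor 1/(1+y/m)^(m*t), PV):
  t = 1.0000: CF_t = 6.400000, DF = 0.920810, PV = 5.893186
  t = 2.0000: CF_t = 6.400000, DF = 0.847892, PV = 5.426506
  t = 3.0000: CF_t = 6.400000, DF = 0.780747, PV = 4.996783
  t = 4.0000: CF_t = 6.400000, DF = 0.718920, PV = 4.601089
  t = 5.0000: CF_t = 6.400000, DF = 0.661989, PV = 4.236731
  t = 6.0000: CF_t = 6.400000, DF = 0.609566, PV = 3.901225
  t = 7.0000: CF_t = 106.400000, DF = 0.561295, PV = 59.721795
Price P = sum_t PV_t = 88.777316
Macaulay numerator sum_t t * PV_t:
  t * PV_t at t = 1.0000: 5.893186
  t * PV_t at t = 2.0000: 10.853013
  t * PV_t at t = 3.0000: 14.990349
  t * PV_t at t = 4.0000: 18.404358
  t * PV_t at t = 5.0000: 21.183653
  t * PV_t at t = 6.0000: 23.407351
  t * PV_t at t = 7.0000: 418.052564
Macaulay duration D = (sum_t t * PV_t) / P = 512.784474 / 88.777316 = 5.776075


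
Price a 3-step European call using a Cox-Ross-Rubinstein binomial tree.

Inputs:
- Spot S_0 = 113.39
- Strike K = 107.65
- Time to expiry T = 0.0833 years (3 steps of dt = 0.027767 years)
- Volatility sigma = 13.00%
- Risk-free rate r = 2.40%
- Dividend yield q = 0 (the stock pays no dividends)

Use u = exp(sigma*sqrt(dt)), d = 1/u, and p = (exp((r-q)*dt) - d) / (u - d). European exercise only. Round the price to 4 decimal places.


Answer: Price = V(0,0) = 6.1188

Derivation:
dt = T/N = 0.027767
u = exp(sigma*sqrt(dt)) = 1.021899; d = 1/u = 0.978571
p = (exp((r-q)*dt) - d) / (u - d) = 0.509970
Discount per step: exp(-r*dt) = 0.999334
Stock lattice S(k, i) with i counting down-moves:
  k=0: S(0,0) = 113.3900
  k=1: S(1,0) = 115.8731; S(1,1) = 110.9601
  k=2: S(2,0) = 118.4106; S(2,1) = 113.3900; S(2,2) = 108.5823
  k=3: S(3,0) = 121.0036; S(3,1) = 115.8731; S(3,2) = 110.9601; S(3,3) = 106.2555
Terminal payoffs V(N, i) = max(S_T - K, 0):
  V(3,0) = 13.353589; V(3,1) = 8.223090; V(3,2) = 3.310122; V(3,3) = 0.000000
Backward induction: V(k, i) = exp(-r*dt) * [p * V(k+1, i) + (1-p) * V(k+1, i+1)].
  V(2,0) = exp(-r*dt) * [p*13.353589 + (1-p)*8.223090] = 10.832270
  V(2,1) = exp(-r*dt) * [p*8.223090 + (1-p)*3.310122] = 5.811714
  V(2,2) = exp(-r*dt) * [p*3.310122 + (1-p)*0.000000] = 1.686938
  V(1,0) = exp(-r*dt) * [p*10.832270 + (1-p)*5.811714] = 8.366470
  V(1,1) = exp(-r*dt) * [p*5.811714 + (1-p)*1.686938] = 3.787926
  V(0,0) = exp(-r*dt) * [p*8.366470 + (1-p)*3.787926] = 6.118767
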